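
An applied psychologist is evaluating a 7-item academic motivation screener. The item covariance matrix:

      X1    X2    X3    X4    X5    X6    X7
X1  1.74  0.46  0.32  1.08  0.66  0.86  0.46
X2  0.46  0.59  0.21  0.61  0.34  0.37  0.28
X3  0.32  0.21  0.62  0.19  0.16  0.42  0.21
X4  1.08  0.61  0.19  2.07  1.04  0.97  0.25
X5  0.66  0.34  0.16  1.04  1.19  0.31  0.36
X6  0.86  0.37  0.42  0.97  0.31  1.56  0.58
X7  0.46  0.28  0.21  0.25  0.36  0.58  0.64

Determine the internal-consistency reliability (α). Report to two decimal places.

α = 0.82

ΣVar(i) = 1.74 + 0.59 + 0.62 + 2.07 + 1.19 + 1.56 + 0.64 = 8.41
Sum of the distinct covariances = 10.14
total variance = 8.41 + 2 × 10.14 = 28.69
α = (k/(k−1))·(1 − ΣVar(i)/total variance) = (7/6)·(1 − 8.41/28.69) = 0.82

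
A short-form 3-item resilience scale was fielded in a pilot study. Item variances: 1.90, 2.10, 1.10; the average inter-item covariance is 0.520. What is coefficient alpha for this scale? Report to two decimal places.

Σσ²ᵢ = 1.90 + 2.10 + 1.10 = 5.10
Sum of the 3 distinct covariances = 3 × 0.520 = 1.560
Var(T) = Σσ²ᵢ + 2·Σcov = 5.10 + 2 × 1.560 = 8.220
α = (3/2)·(1 − 5.10/8.220) = 0.57

coefficient alpha = 0.57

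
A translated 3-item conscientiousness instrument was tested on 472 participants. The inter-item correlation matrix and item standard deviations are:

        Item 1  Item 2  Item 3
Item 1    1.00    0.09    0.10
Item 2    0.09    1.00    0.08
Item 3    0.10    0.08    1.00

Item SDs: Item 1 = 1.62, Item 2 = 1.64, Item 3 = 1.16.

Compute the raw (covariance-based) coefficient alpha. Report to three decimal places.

α = 0.222

Σσ²ᵢ = 1.62² + 1.64² + 1.16² = 6.6596
Covariances σ_ij = r_ij · s_i · s_j:
  σ(Item 1,Item 2) = 0.09 × 1.62 × 1.64 = 0.2391
  σ(Item 1,Item 3) = 0.10 × 1.62 × 1.16 = 0.1879
  σ(Item 2,Item 3) = 0.08 × 1.64 × 1.16 = 0.1522
σ²_T = Σσ²ᵢ + 2·Σσ_ij = 6.6596 + 2 × 0.5792 = 7.8180
α = (3/2)·(1 − 6.6596/7.8180) = 0.222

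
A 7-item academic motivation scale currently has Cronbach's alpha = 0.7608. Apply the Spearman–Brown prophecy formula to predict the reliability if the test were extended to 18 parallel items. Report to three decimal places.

predicted reliability = 0.891

Length factor m = 18/7 = 2.5714
α' = m·α / (1 + (m−1)·α)
   = 18/7 × 0.7608 / (1 + (18/7 − 1) × 0.7608)
   = 1.9563 / 2.1955 = 0.891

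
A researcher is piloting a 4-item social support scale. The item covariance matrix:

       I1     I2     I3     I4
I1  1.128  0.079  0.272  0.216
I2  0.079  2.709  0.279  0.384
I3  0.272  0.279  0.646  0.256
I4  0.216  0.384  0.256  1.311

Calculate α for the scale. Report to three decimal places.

α = 0.452

ΣVar(i) = 1.128 + 2.709 + 0.646 + 1.311 = 5.794
Σ_{i<j} σ_ij = 1.486
σ²_total = 5.794 + 2 × 1.486 = 8.766
α = (k/(k−1))·(1 − ΣVar(i)/σ²_total) = (4/3)·(1 − 5.794/8.766) = 0.452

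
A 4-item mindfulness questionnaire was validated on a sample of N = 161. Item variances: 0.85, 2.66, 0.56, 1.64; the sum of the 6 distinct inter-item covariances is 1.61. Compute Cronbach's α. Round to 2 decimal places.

ΣVar(i) = 0.85 + 2.66 + 0.56 + 1.64 = 5.71
Sum of distinct covariances = 1.61
σ²_T = ΣVar(i) + 2·Σcov = 5.71 + 2 × 1.61 = 8.93
α = (4/3)·(1 − 5.71/8.93) = 0.48

α = 0.48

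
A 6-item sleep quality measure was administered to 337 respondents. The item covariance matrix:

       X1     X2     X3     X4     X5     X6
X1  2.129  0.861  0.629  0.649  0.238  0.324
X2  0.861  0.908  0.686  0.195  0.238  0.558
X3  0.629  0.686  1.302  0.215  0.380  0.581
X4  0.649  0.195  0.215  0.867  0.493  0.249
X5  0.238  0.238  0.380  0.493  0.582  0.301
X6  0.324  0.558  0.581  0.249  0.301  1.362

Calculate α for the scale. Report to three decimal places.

α = 0.778

ΣVar(i) = 2.129 + 0.908 + 1.302 + 0.867 + 0.582 + 1.362 = 7.150
Sum of off-diagonal covariances = 6.597
Var(T) = 7.150 + 2 × 6.597 = 20.344
α = (k/(k−1))·(1 − ΣVar(i)/Var(T)) = (6/5)·(1 − 7.150/20.344) = 0.778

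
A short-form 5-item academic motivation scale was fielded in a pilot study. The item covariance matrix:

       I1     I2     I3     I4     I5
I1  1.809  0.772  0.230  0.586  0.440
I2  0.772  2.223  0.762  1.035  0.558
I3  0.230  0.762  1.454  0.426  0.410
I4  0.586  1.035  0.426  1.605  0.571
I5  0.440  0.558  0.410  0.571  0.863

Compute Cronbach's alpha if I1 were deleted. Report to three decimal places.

α = 0.734

Remaining items: I2, I3, I4, I5 (k = 4).
sum of item variances = 2.223 + 1.454 + 1.605 + 0.863 = 6.145
σ²_total = 6.145 + 2 × 3.762 = 13.669
α (item deleted) = (4/3)·(1 − 6.145/13.669) = 0.734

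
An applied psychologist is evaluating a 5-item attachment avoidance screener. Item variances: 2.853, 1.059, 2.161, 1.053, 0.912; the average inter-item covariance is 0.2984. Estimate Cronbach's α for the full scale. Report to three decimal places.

Cronbach's α = 0.533

sum of item variances = 2.853 + 1.059 + 2.161 + 1.053 + 0.912 = 8.038
Sum of the 10 distinct covariances = 10 × 0.2984 = 2.9840
total variance = sum of item variances + 2·Σcov = 8.038 + 2 × 2.9840 = 14.0060
α = (5/4)·(1 − 8.038/14.0060) = 0.533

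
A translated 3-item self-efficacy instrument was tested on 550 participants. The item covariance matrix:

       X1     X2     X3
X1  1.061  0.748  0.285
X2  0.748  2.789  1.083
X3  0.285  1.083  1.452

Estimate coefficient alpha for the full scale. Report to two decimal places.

α = 0.67

Σσᵢ² = 1.061 + 2.789 + 1.452 = 5.302
Sum of the distinct covariances = 2.116
Var(T) = 5.302 + 2 × 2.116 = 9.534
α = (k/(k−1))·(1 − Σσᵢ²/Var(T)) = (3/2)·(1 − 5.302/9.534) = 0.67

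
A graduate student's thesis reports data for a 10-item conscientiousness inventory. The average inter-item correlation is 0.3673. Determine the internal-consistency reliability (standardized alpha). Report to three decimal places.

Standardized α = k·r̄ / (1 + (k−1)·r̄) = 10 × 0.3673 / (1 + 9 × 0.3673)
  = 3.6730 / 4.3057 = 0.853

standardized alpha = 0.853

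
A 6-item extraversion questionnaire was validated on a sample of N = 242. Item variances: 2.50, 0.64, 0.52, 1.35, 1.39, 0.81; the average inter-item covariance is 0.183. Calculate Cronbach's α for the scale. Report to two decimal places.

Σσᵢ² = 2.50 + 0.64 + 0.52 + 1.35 + 1.39 + 0.81 = 7.21
Sum of the 15 distinct covariances = 15 × 0.183 = 2.745
σ²_total = Σσᵢ² + 2·Σcov = 7.21 + 2 × 2.745 = 12.700
α = (6/5)·(1 − 7.21/12.700) = 0.52

α = 0.52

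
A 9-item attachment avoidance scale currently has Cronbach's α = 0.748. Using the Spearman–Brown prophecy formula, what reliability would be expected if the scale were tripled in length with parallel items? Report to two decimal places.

Length factor m = 3
α' = m·α / (1 + (m−1)·α)
   = 3 × 0.748 / (1 + (3 − 1) × 0.748)
   = 2.2440 / 2.4960 = 0.90

predicted reliability = 0.90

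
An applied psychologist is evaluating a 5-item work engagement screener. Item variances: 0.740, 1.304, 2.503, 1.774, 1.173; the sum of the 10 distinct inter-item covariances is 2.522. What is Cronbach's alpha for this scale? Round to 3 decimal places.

sum of item variances = 0.740 + 1.304 + 2.503 + 1.774 + 1.173 = 7.494
Sum of distinct covariances = 2.522
total variance = sum of item variances + 2·Σcov = 7.494 + 2 × 2.522 = 12.538
α = (5/4)·(1 − 7.494/12.538) = 0.503

Cronbach's alpha = 0.503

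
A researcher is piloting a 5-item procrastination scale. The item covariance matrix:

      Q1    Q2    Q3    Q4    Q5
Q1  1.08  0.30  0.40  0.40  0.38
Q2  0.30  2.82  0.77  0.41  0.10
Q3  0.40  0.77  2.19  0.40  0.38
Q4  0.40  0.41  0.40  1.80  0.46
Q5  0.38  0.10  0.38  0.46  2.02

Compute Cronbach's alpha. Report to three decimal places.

α = 0.558

Σσᵢ² = 1.08 + 2.82 + 2.19 + 1.80 + 2.02 = 9.91
Sum of the distinct covariances = 4.00
σ²_total = 9.91 + 2 × 4.00 = 17.91
α = (k/(k−1))·(1 − Σσᵢ²/σ²_total) = (5/4)·(1 − 9.91/17.91) = 0.558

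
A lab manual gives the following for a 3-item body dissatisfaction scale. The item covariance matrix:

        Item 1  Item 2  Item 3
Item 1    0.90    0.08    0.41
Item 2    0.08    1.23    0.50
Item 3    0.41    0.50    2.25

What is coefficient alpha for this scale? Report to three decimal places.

sum of item variances = 0.90 + 1.23 + 2.25 = 4.38
Sum of off-diagonal covariances = 0.99
σ²_total = 4.38 + 2 × 0.99 = 6.36
α = (k/(k−1))·(1 − sum of item variances/σ²_total) = (3/2)·(1 − 4.38/6.36) = 0.467

α = 0.467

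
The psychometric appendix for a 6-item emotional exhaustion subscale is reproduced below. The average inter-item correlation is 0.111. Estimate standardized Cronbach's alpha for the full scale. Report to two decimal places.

Standardized α = k·r̄ / (1 + (k−1)·r̄) = 6 × 0.111 / (1 + 5 × 0.111)
  = 0.6660 / 1.5550 = 0.43

α = 0.43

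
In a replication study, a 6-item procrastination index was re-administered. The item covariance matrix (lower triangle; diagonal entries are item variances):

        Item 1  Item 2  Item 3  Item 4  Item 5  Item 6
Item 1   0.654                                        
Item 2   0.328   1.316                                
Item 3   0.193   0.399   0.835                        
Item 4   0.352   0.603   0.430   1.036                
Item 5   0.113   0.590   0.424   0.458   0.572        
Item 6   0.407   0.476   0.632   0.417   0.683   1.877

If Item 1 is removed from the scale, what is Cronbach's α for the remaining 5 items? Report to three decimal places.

α = 0.806

Remaining items: Item 2, Item 3, Item 4, Item 5, Item 6 (k = 5).
Σσᵢ² = 1.316 + 0.835 + 1.036 + 0.572 + 1.877 = 5.636
σ²_total = 5.636 + 2 × 5.112 = 15.860
α (item deleted) = (5/4)·(1 − 5.636/15.860) = 0.806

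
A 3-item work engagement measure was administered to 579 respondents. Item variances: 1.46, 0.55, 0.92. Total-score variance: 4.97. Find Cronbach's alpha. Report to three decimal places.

sum of item variances = 1.46 + 0.55 + 0.92 = 2.93
α = (k/(k−1))·(1 − sum of item variances/total variance) = (3/2)·(1 − 2.93/4.97) = 0.616

α = 0.616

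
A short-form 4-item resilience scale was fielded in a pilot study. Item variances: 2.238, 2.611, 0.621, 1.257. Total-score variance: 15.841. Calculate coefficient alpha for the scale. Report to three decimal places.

coefficient alpha = 0.767

ΣVar(i) = 2.238 + 2.611 + 0.621 + 1.257 = 6.727
α = (k/(k−1))·(1 − ΣVar(i)/σ²_total) = (4/3)·(1 − 6.727/15.841) = 0.767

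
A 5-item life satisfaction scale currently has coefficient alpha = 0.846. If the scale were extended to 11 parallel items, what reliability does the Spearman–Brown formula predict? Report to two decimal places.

Length factor m = 11/5 = 2.2000
α' = m·α / (1 + (m−1)·α)
   = 11/5 × 0.846 / (1 + (11/5 − 1) × 0.846)
   = 1.8612 / 2.0152 = 0.92

predicted reliability = 0.92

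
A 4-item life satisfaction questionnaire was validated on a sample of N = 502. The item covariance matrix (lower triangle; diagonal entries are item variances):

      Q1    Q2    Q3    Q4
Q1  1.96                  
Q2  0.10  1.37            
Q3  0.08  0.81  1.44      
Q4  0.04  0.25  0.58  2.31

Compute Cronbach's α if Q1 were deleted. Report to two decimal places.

Remaining items: Q2, Q3, Q4 (k = 3).
Σσᵢ² = 1.37 + 1.44 + 2.31 = 5.12
σ²_total = 5.12 + 2 × 1.64 = 8.40
α (item deleted) = (3/2)·(1 − 5.12/8.40) = 0.59

α = 0.59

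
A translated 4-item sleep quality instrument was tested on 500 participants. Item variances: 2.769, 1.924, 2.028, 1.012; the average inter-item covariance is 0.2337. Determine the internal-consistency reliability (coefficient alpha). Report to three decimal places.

α = 0.355

ΣVar(i) = 2.769 + 1.924 + 2.028 + 1.012 = 7.733
Sum of the 6 distinct covariances = 6 × 0.2337 = 1.4022
total variance = ΣVar(i) + 2·Σcov = 7.733 + 2 × 1.4022 = 10.5374
α = (4/3)·(1 − 7.733/10.5374) = 0.355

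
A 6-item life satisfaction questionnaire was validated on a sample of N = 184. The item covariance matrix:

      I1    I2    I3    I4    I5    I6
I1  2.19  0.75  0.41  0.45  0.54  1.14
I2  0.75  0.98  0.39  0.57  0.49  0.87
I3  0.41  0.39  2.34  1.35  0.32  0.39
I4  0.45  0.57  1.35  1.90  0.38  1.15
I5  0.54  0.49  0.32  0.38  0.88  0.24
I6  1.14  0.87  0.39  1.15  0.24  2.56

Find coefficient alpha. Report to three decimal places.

Σσ²ᵢ = 2.19 + 0.98 + 2.34 + 1.90 + 0.88 + 2.56 = 10.85
Sum of the distinct covariances = 9.44
σ²_T = 10.85 + 2 × 9.44 = 29.73
α = (k/(k−1))·(1 − Σσ²ᵢ/σ²_T) = (6/5)·(1 − 10.85/29.73) = 0.762

α = 0.762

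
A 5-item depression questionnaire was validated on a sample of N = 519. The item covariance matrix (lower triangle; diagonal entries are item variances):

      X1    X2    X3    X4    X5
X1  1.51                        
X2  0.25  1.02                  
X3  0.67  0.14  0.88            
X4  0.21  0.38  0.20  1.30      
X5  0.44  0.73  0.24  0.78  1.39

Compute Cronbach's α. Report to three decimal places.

α = 0.712

Σσᵢ² = 1.51 + 1.02 + 0.88 + 1.30 + 1.39 = 6.10
Σ_{i<j} σ_ij = 4.04
σ²_T = 6.10 + 2 × 4.04 = 14.18
α = (k/(k−1))·(1 − Σσᵢ²/σ²_T) = (5/4)·(1 − 6.10/14.18) = 0.712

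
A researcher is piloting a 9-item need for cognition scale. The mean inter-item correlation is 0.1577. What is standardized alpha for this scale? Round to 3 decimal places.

α = 0.628

Standardized α = k·r̄ / (1 + (k−1)·r̄) = 9 × 0.1577 / (1 + 8 × 0.1577)
  = 1.4193 / 2.2616 = 0.628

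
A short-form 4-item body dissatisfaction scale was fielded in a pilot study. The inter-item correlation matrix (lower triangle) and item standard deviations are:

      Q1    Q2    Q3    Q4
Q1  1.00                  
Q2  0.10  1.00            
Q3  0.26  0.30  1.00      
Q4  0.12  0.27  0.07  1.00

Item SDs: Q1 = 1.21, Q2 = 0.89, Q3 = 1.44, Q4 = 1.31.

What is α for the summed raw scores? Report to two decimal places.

Σσ²ᵢ = 1.21² + 0.89² + 1.44² + 1.31² = 6.0459
Covariances σ_ij = r_ij · s_i · s_j:
  σ(Q1,Q2) = 0.10 × 1.21 × 0.89 = 0.1077
  σ(Q1,Q3) = 0.26 × 1.21 × 1.44 = 0.4530
  σ(Q1,Q4) = 0.12 × 1.21 × 1.31 = 0.1902
  σ(Q2,Q3) = 0.30 × 0.89 × 1.44 = 0.3845
  σ(Q2,Q4) = 0.27 × 0.89 × 1.31 = 0.3148
  σ(Q3,Q4) = 0.07 × 1.44 × 1.31 = 0.1320
σ²_T = Σσ²ᵢ + 2·Σσ_ij = 6.0459 + 2 × 1.5822 = 9.2103
α = (4/3)·(1 − 6.0459/9.2103) = 0.46

α = 0.46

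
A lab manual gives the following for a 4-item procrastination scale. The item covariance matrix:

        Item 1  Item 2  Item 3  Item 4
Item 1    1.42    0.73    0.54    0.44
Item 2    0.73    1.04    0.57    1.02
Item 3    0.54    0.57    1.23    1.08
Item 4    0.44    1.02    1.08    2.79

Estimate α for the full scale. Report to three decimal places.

Σσ²ᵢ = 1.42 + 1.04 + 1.23 + 2.79 = 6.48
Sum of off-diagonal covariances = 4.38
σ²_T = 6.48 + 2 × 4.38 = 15.24
α = (k/(k−1))·(1 − Σσ²ᵢ/σ²_T) = (4/3)·(1 − 6.48/15.24) = 0.766

α = 0.766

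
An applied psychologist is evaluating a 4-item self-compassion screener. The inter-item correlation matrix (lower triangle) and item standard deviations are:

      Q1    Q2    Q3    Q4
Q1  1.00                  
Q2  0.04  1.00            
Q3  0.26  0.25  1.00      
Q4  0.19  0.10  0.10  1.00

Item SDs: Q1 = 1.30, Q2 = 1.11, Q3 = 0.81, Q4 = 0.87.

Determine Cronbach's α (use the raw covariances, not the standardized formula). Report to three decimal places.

α = 0.403

Σσ²ᵢ = 1.30² + 1.11² + 0.81² + 0.87² = 4.3351
Covariances σ_ij = r_ij · s_i · s_j:
  σ(Q1,Q2) = 0.04 × 1.30 × 1.11 = 0.0577
  σ(Q1,Q3) = 0.26 × 1.30 × 0.81 = 0.2738
  σ(Q1,Q4) = 0.19 × 1.30 × 0.87 = 0.2149
  σ(Q2,Q3) = 0.25 × 1.11 × 0.81 = 0.2248
  σ(Q2,Q4) = 0.10 × 1.11 × 0.87 = 0.0966
  σ(Q3,Q4) = 0.10 × 0.81 × 0.87 = 0.0705
σ²_T = Σσ²ᵢ + 2·Σσ_ij = 4.3351 + 2 × 0.9383 = 6.2117
α = (4/3)·(1 − 4.3351/6.2117) = 0.403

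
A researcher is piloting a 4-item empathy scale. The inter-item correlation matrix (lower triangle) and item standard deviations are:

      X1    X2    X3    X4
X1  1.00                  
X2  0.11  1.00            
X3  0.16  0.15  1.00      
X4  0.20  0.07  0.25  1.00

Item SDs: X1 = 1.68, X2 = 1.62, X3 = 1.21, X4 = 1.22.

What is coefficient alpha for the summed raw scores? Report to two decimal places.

Σσ²ᵢ = 1.68² + 1.62² + 1.21² + 1.22² = 8.3993
Covariances σ_ij = r_ij · s_i · s_j:
  σ(X1,X2) = 0.11 × 1.68 × 1.62 = 0.2994
  σ(X1,X3) = 0.16 × 1.68 × 1.21 = 0.3252
  σ(X1,X4) = 0.20 × 1.68 × 1.22 = 0.4099
  σ(X2,X3) = 0.15 × 1.62 × 1.21 = 0.2940
  σ(X2,X4) = 0.07 × 1.62 × 1.22 = 0.1383
  σ(X3,X4) = 0.25 × 1.21 × 1.22 = 0.3690
σ²_T = Σσ²ᵢ + 2·Σσ_ij = 8.3993 + 2 × 1.8358 = 12.0709
α = (4/3)·(1 − 8.3993/12.0709) = 0.41

coefficient alpha = 0.41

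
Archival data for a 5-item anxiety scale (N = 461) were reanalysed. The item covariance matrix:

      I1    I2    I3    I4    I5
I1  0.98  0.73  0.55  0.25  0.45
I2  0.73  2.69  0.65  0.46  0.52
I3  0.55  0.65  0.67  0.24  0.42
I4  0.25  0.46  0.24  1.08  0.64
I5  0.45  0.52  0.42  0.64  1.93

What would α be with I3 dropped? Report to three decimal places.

Remaining items: I1, I2, I4, I5 (k = 4).
Σσ²ᵢ = 0.98 + 2.69 + 1.08 + 1.93 = 6.68
Var(T) = 6.68 + 2 × 3.05 = 12.78
α (item deleted) = (4/3)·(1 − 6.68/12.78) = 0.636

α = 0.636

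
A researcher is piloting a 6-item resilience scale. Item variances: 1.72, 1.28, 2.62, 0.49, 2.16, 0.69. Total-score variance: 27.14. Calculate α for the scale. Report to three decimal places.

sum of item variances = 1.72 + 1.28 + 2.62 + 0.49 + 2.16 + 0.69 = 8.96
α = (k/(k−1))·(1 − sum of item variances/Var(T)) = (6/5)·(1 − 8.96/27.14) = 0.804

α = 0.804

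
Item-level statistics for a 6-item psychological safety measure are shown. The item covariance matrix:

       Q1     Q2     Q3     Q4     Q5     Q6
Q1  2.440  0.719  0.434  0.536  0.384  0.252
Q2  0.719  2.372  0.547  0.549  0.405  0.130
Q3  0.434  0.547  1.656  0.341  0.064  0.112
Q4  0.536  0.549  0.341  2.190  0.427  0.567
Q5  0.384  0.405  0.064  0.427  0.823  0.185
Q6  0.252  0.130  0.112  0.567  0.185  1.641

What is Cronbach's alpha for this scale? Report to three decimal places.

α = 0.605

Σσ²ᵢ = 2.440 + 2.372 + 1.656 + 2.190 + 0.823 + 1.641 = 11.122
Sum of off-diagonal covariances = 5.652
total variance = 11.122 + 2 × 5.652 = 22.426
α = (k/(k−1))·(1 − Σσ²ᵢ/total variance) = (6/5)·(1 − 11.122/22.426) = 0.605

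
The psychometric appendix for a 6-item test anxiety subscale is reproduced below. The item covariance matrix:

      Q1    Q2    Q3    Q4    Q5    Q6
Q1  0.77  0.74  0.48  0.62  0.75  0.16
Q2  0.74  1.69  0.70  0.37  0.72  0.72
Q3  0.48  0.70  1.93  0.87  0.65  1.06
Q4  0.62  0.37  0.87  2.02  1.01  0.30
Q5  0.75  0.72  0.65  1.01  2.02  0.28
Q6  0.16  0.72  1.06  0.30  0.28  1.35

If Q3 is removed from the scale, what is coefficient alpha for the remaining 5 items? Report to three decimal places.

Remaining items: Q1, Q2, Q4, Q5, Q6 (k = 5).
ΣVar(i) = 0.77 + 1.69 + 2.02 + 2.02 + 1.35 = 7.85
σ²_T = 7.85 + 2 × 5.67 = 19.19
α (item deleted) = (5/4)·(1 − 7.85/19.19) = 0.739

α = 0.739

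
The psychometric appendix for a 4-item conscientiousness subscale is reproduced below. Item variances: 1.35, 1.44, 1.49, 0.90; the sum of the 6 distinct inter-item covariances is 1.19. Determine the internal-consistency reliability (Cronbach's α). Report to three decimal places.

Cronbach's α = 0.420

ΣVar(i) = 1.35 + 1.44 + 1.49 + 0.90 = 5.18
Sum of distinct covariances = 1.19
σ²_T = ΣVar(i) + 2·Σcov = 5.18 + 2 × 1.19 = 7.56
α = (4/3)·(1 − 5.18/7.56) = 0.420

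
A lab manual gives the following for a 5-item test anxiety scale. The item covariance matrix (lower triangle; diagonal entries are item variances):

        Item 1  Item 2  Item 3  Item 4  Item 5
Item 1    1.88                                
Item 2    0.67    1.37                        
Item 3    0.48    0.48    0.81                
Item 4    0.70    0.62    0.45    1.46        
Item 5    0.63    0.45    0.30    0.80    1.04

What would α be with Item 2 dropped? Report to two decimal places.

Remaining items: Item 1, Item 3, Item 4, Item 5 (k = 4).
ΣVar(i) = 1.88 + 0.81 + 1.46 + 1.04 = 5.19
Var(T) = 5.19 + 2 × 3.36 = 11.91
α (item deleted) = (4/3)·(1 − 5.19/11.91) = 0.75

α = 0.75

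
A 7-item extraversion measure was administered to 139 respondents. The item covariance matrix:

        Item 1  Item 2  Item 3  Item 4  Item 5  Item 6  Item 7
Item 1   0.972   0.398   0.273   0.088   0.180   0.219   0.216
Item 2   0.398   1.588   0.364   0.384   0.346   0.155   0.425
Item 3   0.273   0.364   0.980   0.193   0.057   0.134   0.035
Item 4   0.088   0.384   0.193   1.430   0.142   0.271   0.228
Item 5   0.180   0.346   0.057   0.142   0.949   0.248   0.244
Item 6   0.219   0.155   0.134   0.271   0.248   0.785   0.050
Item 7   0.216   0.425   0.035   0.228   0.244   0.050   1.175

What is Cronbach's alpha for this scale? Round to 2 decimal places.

Σσ²ᵢ = 0.972 + 1.588 + 0.980 + 1.430 + 0.949 + 0.785 + 1.175 = 7.879
Sum of the distinct covariances = 4.650
σ²_total = 7.879 + 2 × 4.650 = 17.179
α = (k/(k−1))·(1 − Σσ²ᵢ/σ²_total) = (7/6)·(1 − 7.879/17.179) = 0.63

Cronbach's alpha = 0.63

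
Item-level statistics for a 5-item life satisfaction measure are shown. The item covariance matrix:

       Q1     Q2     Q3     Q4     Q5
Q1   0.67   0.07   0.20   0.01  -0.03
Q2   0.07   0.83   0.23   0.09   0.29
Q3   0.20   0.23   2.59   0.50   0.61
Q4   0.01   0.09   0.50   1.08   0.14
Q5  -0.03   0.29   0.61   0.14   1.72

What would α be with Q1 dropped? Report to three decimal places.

Remaining items: Q2, Q3, Q4, Q5 (k = 4).
sum of item variances = 0.83 + 2.59 + 1.08 + 1.72 = 6.22
Var(T) = 6.22 + 2 × 1.86 = 9.94
α (item deleted) = (4/3)·(1 − 6.22/9.94) = 0.499

α = 0.499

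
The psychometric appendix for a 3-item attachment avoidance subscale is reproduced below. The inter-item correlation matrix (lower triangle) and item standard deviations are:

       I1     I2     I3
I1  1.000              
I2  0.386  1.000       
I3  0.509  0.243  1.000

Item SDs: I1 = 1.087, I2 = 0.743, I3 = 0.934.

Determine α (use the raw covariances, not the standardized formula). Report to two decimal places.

α = 0.65

Σσ²ᵢ = 1.087² + 0.743² + 0.934² = 2.6060
Covariances σ_ij = r_ij · s_i · s_j:
  σ(I1,I2) = 0.386 × 1.087 × 0.743 = 0.3117
  σ(I1,I3) = 0.509 × 1.087 × 0.934 = 0.5168
  σ(I2,I3) = 0.243 × 0.743 × 0.934 = 0.1686
σ²_T = Σσ²ᵢ + 2·Σσ_ij = 2.6060 + 2 × 0.9971 = 4.6002
α = (3/2)·(1 − 2.6060/4.6002) = 0.65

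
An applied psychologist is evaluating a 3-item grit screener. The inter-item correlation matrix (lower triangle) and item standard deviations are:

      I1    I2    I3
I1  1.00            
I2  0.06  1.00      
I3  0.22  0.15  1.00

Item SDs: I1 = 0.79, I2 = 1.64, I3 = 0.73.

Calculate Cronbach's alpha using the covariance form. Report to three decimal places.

Σσ²ᵢ = 0.79² + 1.64² + 0.73² = 3.8466
Covariances σ_ij = r_ij · s_i · s_j:
  σ(I1,I2) = 0.06 × 0.79 × 1.64 = 0.0777
  σ(I1,I3) = 0.22 × 0.79 × 0.73 = 0.1269
  σ(I2,I3) = 0.15 × 1.64 × 0.73 = 0.1796
σ²_T = Σσ²ᵢ + 2·Σσ_ij = 3.8466 + 2 × 0.3842 = 4.6150
α = (3/2)·(1 − 3.8466/4.6150) = 0.250

Cronbach's alpha = 0.250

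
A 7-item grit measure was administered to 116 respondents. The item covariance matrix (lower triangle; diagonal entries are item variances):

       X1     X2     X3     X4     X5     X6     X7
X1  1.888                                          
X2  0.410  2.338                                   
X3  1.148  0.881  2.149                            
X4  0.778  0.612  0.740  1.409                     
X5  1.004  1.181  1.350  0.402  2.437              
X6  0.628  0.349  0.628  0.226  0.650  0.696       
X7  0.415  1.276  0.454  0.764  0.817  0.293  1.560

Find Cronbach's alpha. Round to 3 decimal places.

α = 0.824

sum of item variances = 1.888 + 2.338 + 2.149 + 1.409 + 2.437 + 0.696 + 1.560 = 12.477
Sum of the distinct covariances = 15.006
σ²_T = 12.477 + 2 × 15.006 = 42.489
α = (k/(k−1))·(1 − sum of item variances/σ²_T) = (7/6)·(1 − 12.477/42.489) = 0.824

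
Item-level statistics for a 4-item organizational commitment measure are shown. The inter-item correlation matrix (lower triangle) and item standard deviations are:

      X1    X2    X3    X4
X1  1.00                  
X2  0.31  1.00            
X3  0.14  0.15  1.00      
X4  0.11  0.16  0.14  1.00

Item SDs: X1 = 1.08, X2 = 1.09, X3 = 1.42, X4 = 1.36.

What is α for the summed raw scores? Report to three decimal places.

α = 0.430

Σσ²ᵢ = 1.08² + 1.09² + 1.42² + 1.36² = 6.2205
Covariances σ_ij = r_ij · s_i · s_j:
  σ(X1,X2) = 0.31 × 1.08 × 1.09 = 0.3649
  σ(X1,X3) = 0.14 × 1.08 × 1.42 = 0.2147
  σ(X1,X4) = 0.11 × 1.08 × 1.36 = 0.1616
  σ(X2,X3) = 0.15 × 1.09 × 1.42 = 0.2322
  σ(X2,X4) = 0.16 × 1.09 × 1.36 = 0.2372
  σ(X3,X4) = 0.14 × 1.42 × 1.36 = 0.2704
σ²_T = Σσ²ᵢ + 2·Σσ_ij = 6.2205 + 2 × 1.4810 = 9.1825
α = (4/3)·(1 − 6.2205/9.1825) = 0.430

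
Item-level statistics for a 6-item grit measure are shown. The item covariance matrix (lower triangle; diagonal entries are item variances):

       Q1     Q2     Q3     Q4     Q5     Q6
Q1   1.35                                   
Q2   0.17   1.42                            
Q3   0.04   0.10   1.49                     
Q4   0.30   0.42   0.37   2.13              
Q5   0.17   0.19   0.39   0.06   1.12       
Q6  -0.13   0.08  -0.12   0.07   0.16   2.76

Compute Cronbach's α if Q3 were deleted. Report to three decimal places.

Cronbach's α = 0.317

Remaining items: Q1, Q2, Q4, Q5, Q6 (k = 5).
Σσᵢ² = 1.35 + 1.42 + 2.13 + 1.12 + 2.76 = 8.78
Var(T) = 8.78 + 2 × 1.49 = 11.76
α (item deleted) = (5/4)·(1 − 8.78/11.76) = 0.317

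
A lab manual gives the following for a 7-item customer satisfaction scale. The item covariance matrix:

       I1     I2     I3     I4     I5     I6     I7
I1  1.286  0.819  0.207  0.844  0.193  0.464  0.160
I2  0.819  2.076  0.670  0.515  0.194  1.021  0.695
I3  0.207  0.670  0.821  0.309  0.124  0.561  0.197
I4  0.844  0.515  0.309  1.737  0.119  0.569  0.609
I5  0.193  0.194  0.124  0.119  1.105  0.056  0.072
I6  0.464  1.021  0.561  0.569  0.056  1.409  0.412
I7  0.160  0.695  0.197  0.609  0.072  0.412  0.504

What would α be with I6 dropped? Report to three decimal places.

Remaining items: I1, I2, I3, I4, I5, I7 (k = 6).
ΣVar(i) = 1.286 + 2.076 + 0.821 + 1.737 + 1.105 + 0.504 = 7.529
total variance = 7.529 + 2 × 5.727 = 18.983
α (item deleted) = (6/5)·(1 − 7.529/18.983) = 0.724

α = 0.724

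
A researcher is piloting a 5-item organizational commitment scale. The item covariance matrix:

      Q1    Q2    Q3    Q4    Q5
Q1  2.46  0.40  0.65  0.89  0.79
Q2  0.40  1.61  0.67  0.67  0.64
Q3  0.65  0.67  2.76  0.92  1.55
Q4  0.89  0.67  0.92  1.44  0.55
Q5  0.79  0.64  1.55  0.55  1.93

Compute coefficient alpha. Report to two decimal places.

Σσ²ᵢ = 2.46 + 1.61 + 2.76 + 1.44 + 1.93 = 10.20
Σ_{i<j} σ_ij = 7.73
Var(T) = 10.20 + 2 × 7.73 = 25.66
α = (k/(k−1))·(1 − Σσ²ᵢ/Var(T)) = (5/4)·(1 − 10.20/25.66) = 0.75

coefficient alpha = 0.75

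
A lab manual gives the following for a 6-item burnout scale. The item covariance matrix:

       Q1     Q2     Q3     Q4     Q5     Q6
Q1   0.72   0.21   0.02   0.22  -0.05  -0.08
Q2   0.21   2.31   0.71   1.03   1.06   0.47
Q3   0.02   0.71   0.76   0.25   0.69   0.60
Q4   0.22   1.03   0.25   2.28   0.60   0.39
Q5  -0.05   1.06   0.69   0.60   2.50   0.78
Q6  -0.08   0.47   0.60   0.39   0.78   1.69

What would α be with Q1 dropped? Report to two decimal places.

α = 0.72

Remaining items: Q2, Q3, Q4, Q5, Q6 (k = 5).
Σσ²ᵢ = 2.31 + 0.76 + 2.28 + 2.50 + 1.69 = 9.54
Var(T) = 9.54 + 2 × 6.58 = 22.70
α (item deleted) = (5/4)·(1 − 9.54/22.70) = 0.72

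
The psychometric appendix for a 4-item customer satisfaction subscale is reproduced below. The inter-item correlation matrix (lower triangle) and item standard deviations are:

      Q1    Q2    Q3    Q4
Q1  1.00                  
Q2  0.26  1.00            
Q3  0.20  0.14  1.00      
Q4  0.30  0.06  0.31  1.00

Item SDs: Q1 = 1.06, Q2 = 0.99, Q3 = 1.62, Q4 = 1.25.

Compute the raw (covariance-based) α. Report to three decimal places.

α = 0.509

Σσ²ᵢ = 1.06² + 0.99² + 1.62² + 1.25² = 6.2906
Covariances σ_ij = r_ij · s_i · s_j:
  σ(Q1,Q2) = 0.26 × 1.06 × 0.99 = 0.2728
  σ(Q1,Q3) = 0.20 × 1.06 × 1.62 = 0.3434
  σ(Q1,Q4) = 0.30 × 1.06 × 1.25 = 0.3975
  σ(Q2,Q3) = 0.14 × 0.99 × 1.62 = 0.2245
  σ(Q2,Q4) = 0.06 × 0.99 × 1.25 = 0.0742
  σ(Q3,Q4) = 0.31 × 1.62 × 1.25 = 0.6278
σ²_T = Σσ²ᵢ + 2·Σσ_ij = 6.2906 + 2 × 1.9402 = 10.1710
α = (4/3)·(1 − 6.2906/10.1710) = 0.509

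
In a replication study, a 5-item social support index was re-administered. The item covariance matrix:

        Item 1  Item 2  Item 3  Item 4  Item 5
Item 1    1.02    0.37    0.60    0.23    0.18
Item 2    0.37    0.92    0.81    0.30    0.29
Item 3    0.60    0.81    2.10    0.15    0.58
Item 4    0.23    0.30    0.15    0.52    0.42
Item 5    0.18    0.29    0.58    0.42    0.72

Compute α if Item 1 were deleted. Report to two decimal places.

α = 0.73

Remaining items: Item 2, Item 3, Item 4, Item 5 (k = 4).
sum of item variances = 0.92 + 2.10 + 0.52 + 0.72 = 4.26
Var(T) = 4.26 + 2 × 2.55 = 9.36
α (item deleted) = (4/3)·(1 − 4.26/9.36) = 0.73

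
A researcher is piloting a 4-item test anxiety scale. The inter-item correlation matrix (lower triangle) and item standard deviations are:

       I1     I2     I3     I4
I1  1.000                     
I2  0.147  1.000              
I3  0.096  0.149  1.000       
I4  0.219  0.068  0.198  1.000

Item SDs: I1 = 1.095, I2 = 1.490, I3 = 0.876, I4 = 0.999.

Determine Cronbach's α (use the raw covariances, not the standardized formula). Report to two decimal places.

Cronbach's α = 0.38

Σσ²ᵢ = 1.095² + 1.490² + 0.876² + 0.999² = 5.1845
Covariances σ_ij = r_ij · s_i · s_j:
  σ(I1,I2) = 0.147 × 1.095 × 1.490 = 0.2398
  σ(I1,I3) = 0.096 × 1.095 × 0.876 = 0.0921
  σ(I1,I4) = 0.219 × 1.095 × 0.999 = 0.2396
  σ(I2,I3) = 0.149 × 1.490 × 0.876 = 0.1945
  σ(I2,I4) = 0.068 × 1.490 × 0.999 = 0.1012
  σ(I3,I4) = 0.198 × 0.876 × 0.999 = 0.1733
σ²_T = Σσ²ᵢ + 2·Σσ_ij = 5.1845 + 2 × 1.0405 = 7.2655
α = (4/3)·(1 − 5.1845/7.2655) = 0.38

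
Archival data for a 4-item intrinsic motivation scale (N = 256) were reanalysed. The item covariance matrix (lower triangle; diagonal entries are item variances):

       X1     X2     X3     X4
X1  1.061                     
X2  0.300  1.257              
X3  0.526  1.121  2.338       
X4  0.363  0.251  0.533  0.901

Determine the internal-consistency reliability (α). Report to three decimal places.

Σσ²ᵢ = 1.061 + 1.257 + 2.338 + 0.901 = 5.557
Sum of the distinct covariances = 3.094
σ²_T = 5.557 + 2 × 3.094 = 11.745
α = (k/(k−1))·(1 − Σσ²ᵢ/σ²_T) = (4/3)·(1 − 5.557/11.745) = 0.702

α = 0.702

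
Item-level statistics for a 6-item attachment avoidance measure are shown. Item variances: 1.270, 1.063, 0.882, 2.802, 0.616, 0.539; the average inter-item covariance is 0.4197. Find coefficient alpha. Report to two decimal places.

Σσᵢ² = 1.270 + 1.063 + 0.882 + 2.802 + 0.616 + 0.539 = 7.172
Sum of the 15 distinct covariances = 15 × 0.4197 = 6.2955
σ²_total = Σσᵢ² + 2·Σcov = 7.172 + 2 × 6.2955 = 19.7630
α = (6/5)·(1 − 7.172/19.7630) = 0.76

coefficient alpha = 0.76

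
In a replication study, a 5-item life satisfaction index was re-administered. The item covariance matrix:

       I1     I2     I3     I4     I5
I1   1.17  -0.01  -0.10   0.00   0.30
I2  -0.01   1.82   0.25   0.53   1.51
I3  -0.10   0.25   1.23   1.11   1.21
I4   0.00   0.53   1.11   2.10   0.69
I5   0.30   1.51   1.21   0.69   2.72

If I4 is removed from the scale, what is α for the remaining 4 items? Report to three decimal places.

α = 0.635

Remaining items: I1, I2, I3, I5 (k = 4).
sum of item variances = 1.17 + 1.82 + 1.23 + 2.72 = 6.94
σ²_T = 6.94 + 2 × 3.16 = 13.26
α (item deleted) = (4/3)·(1 − 6.94/13.26) = 0.635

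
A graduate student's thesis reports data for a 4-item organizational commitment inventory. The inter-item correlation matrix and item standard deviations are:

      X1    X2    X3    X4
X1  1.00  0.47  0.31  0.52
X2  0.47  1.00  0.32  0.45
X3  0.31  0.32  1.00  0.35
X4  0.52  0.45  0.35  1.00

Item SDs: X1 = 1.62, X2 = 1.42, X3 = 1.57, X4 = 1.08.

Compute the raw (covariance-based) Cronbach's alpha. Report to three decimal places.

Cronbach's alpha = 0.715

Σσ²ᵢ = 1.62² + 1.42² + 1.57² + 1.08² = 8.2721
Covariances σ_ij = r_ij · s_i · s_j:
  σ(X1,X2) = 0.47 × 1.62 × 1.42 = 1.0812
  σ(X1,X3) = 0.31 × 1.62 × 1.57 = 0.7885
  σ(X1,X4) = 0.52 × 1.62 × 1.08 = 0.9098
  σ(X2,X3) = 0.32 × 1.42 × 1.57 = 0.7134
  σ(X2,X4) = 0.45 × 1.42 × 1.08 = 0.6901
  σ(X3,X4) = 0.35 × 1.57 × 1.08 = 0.5935
σ²_T = Σσ²ᵢ + 2·Σσ_ij = 8.2721 + 2 × 4.7765 = 17.8251
α = (4/3)·(1 − 8.2721/17.8251) = 0.715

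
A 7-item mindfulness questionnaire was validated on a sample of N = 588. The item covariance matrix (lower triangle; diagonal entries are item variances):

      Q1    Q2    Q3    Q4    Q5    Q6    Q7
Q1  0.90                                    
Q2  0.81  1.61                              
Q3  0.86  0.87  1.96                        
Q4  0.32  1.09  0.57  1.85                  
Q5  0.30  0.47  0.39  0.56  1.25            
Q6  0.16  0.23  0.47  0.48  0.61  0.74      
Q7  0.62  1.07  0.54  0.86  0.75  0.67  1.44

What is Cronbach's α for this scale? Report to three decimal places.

α = 0.843

Σσᵢ² = 0.90 + 1.61 + 1.96 + 1.85 + 1.25 + 0.74 + 1.44 = 9.75
Sum of the distinct covariances = 12.70
σ²_T = 9.75 + 2 × 12.70 = 35.15
α = (k/(k−1))·(1 − Σσᵢ²/σ²_T) = (7/6)·(1 − 9.75/35.15) = 0.843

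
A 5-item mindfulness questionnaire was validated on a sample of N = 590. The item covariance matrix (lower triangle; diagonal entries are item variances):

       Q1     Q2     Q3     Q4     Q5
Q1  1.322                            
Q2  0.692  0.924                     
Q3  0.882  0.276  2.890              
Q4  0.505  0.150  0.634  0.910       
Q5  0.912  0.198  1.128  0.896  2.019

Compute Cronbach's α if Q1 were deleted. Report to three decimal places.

α = 0.658

Remaining items: Q2, Q3, Q4, Q5 (k = 4).
Σσᵢ² = 0.924 + 2.890 + 0.910 + 2.019 = 6.743
total variance = 6.743 + 2 × 3.282 = 13.307
α (item deleted) = (4/3)·(1 − 6.743/13.307) = 0.658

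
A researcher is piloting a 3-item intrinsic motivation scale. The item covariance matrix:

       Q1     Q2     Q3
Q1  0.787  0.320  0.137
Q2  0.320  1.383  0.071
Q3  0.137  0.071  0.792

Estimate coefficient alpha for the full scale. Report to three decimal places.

Σσ²ᵢ = 0.787 + 1.383 + 0.792 = 2.962
Sum of off-diagonal covariances = 0.528
σ²_total = 2.962 + 2 × 0.528 = 4.018
α = (k/(k−1))·(1 − Σσ²ᵢ/σ²_total) = (3/2)·(1 − 2.962/4.018) = 0.394

coefficient alpha = 0.394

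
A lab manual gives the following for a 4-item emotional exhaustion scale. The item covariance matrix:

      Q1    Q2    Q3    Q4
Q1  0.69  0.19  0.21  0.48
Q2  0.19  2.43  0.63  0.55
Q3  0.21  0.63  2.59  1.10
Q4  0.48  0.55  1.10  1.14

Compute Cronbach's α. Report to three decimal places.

Σσᵢ² = 0.69 + 2.43 + 2.59 + 1.14 = 6.85
Sum of the distinct covariances = 3.16
total variance = 6.85 + 2 × 3.16 = 13.17
α = (k/(k−1))·(1 − Σσᵢ²/total variance) = (4/3)·(1 − 6.85/13.17) = 0.640

Cronbach's α = 0.640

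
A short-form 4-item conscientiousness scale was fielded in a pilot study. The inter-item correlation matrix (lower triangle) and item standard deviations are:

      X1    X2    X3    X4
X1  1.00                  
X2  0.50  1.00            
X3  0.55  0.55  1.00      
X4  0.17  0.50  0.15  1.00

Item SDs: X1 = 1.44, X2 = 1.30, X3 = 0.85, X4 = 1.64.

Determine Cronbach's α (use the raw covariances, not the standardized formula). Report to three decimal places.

Σσ²ᵢ = 1.44² + 1.30² + 0.85² + 1.64² = 7.1757
Covariances σ_ij = r_ij · s_i · s_j:
  σ(X1,X2) = 0.50 × 1.44 × 1.30 = 0.9360
  σ(X1,X3) = 0.55 × 1.44 × 0.85 = 0.6732
  σ(X1,X4) = 0.17 × 1.44 × 1.64 = 0.4015
  σ(X2,X3) = 0.55 × 1.30 × 0.85 = 0.6078
  σ(X2,X4) = 0.50 × 1.30 × 1.64 = 1.0660
  σ(X3,X4) = 0.15 × 0.85 × 1.64 = 0.2091
σ²_T = Σσ²ᵢ + 2·Σσ_ij = 7.1757 + 2 × 3.8936 = 14.9629
α = (4/3)·(1 − 7.1757/14.9629) = 0.694

Cronbach's α = 0.694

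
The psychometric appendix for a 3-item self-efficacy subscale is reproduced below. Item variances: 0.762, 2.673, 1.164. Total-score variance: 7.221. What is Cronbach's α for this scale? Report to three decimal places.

sum of item variances = 0.762 + 2.673 + 1.164 = 4.599
α = (k/(k−1))·(1 − sum of item variances/σ²_total) = (3/2)·(1 − 4.599/7.221) = 0.545

α = 0.545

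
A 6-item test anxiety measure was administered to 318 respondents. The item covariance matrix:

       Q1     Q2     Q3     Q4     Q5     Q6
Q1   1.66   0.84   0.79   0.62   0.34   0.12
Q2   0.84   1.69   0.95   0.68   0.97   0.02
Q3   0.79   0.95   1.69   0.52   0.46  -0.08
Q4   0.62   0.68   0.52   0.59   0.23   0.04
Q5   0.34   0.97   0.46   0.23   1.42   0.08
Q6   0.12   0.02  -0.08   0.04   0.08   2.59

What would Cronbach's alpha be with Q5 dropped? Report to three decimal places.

Cronbach's alpha = 0.653

Remaining items: Q1, Q2, Q3, Q4, Q6 (k = 5).
ΣVar(i) = 1.66 + 1.69 + 1.69 + 0.59 + 2.59 = 8.22
σ²_total = 8.22 + 2 × 4.50 = 17.22
α (item deleted) = (5/4)·(1 − 8.22/17.22) = 0.653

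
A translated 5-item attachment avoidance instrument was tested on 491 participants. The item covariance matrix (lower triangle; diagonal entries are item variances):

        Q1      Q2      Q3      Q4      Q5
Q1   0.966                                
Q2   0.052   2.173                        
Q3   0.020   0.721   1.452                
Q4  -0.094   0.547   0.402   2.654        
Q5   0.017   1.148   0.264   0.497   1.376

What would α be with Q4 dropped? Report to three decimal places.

α = 0.569

Remaining items: Q1, Q2, Q3, Q5 (k = 4).
ΣVar(i) = 0.966 + 2.173 + 1.452 + 1.376 = 5.967
Var(T) = 5.967 + 2 × 2.222 = 10.411
α (item deleted) = (4/3)·(1 − 5.967/10.411) = 0.569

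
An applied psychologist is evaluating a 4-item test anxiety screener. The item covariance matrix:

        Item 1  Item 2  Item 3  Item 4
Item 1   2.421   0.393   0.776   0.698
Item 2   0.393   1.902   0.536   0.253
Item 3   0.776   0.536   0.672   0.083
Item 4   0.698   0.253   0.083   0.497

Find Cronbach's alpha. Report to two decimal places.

ΣVar(i) = 2.421 + 1.902 + 0.672 + 0.497 = 5.492
Σ_{i<j} σ_ij = 2.739
σ²_T = 5.492 + 2 × 2.739 = 10.970
α = (k/(k−1))·(1 − ΣVar(i)/σ²_T) = (4/3)·(1 − 5.492/10.970) = 0.67

Cronbach's alpha = 0.67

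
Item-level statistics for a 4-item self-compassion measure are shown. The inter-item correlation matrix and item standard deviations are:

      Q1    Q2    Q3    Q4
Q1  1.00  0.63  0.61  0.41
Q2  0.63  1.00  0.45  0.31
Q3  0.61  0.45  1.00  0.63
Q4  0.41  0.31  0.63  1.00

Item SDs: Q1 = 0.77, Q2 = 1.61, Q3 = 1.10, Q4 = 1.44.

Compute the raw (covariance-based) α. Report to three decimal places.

α = 0.758

Σσ²ᵢ = 0.77² + 1.61² + 1.10² + 1.44² = 6.4686
Covariances σ_ij = r_ij · s_i · s_j:
  σ(Q1,Q2) = 0.63 × 0.77 × 1.61 = 0.7810
  σ(Q1,Q3) = 0.61 × 0.77 × 1.10 = 0.5167
  σ(Q1,Q4) = 0.41 × 0.77 × 1.44 = 0.4546
  σ(Q2,Q3) = 0.45 × 1.61 × 1.10 = 0.7970
  σ(Q2,Q4) = 0.31 × 1.61 × 1.44 = 0.7187
  σ(Q3,Q4) = 0.63 × 1.10 × 1.44 = 0.9979
σ²_T = Σσ²ᵢ + 2·Σσ_ij = 6.4686 + 2 × 4.2659 = 15.0004
α = (4/3)·(1 − 6.4686/15.0004) = 0.758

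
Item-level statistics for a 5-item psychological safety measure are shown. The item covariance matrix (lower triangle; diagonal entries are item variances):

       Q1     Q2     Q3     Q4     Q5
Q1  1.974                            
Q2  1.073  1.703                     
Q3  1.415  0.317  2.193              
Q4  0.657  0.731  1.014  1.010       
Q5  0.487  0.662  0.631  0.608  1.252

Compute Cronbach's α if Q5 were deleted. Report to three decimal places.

Cronbach's α = 0.803

Remaining items: Q1, Q2, Q3, Q4 (k = 4).
Σσᵢ² = 1.974 + 1.703 + 2.193 + 1.010 = 6.880
total variance = 6.880 + 2 × 5.207 = 17.294
α (item deleted) = (4/3)·(1 − 6.880/17.294) = 0.803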